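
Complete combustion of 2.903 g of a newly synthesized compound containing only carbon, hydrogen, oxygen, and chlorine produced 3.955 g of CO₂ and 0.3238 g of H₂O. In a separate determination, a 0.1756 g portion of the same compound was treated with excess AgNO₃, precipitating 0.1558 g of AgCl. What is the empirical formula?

C5H2ClO4

mol C = 3.955 g CO₂ ÷ 44.009 g/mol = 0.089868 mol
mol H = 2 × 0.3238 g H₂O ÷ 18.015 g/mol = 0.035948 mol
From the AgCl data: mol Cl per gram of compound = (0.1558 ÷ 143.318) ÷ 0.1756 = 0.0061907 mol/g, so in the 2.903 g combustion sample mol Cl = 0.017972 mol
mass O = 2.903 − (1.0794 + 0.036235 + 0.63710) = 1.1503 g → mol O = 1.1503 ÷ 15.999 = 0.071896 mol
Divide by the smallest (0.017972 mol): C 5.001, H 2.000, Cl 1.000, O 4.001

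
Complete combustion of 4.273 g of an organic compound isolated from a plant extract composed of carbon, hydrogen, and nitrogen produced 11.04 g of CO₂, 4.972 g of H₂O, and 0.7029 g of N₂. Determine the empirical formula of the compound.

mol C = 11.04 g CO₂ ÷ 44.009 g/mol = 0.25086 mol
mol H = 2 × 4.972 g H₂O ÷ 18.015 g/mol = 0.55198 mol
mol N = 2 × 0.7029 g N₂ ÷ 28.014 g/mol = 0.050182 mol
Divide by the smallest (0.050182 mol): C 4.999, H 11.000, N 1.000

C5H11N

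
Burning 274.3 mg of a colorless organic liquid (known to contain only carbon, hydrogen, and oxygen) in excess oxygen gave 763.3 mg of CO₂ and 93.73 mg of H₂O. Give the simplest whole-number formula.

C5H3O

mol C = 0.7633 g CO₂ ÷ 44.009 g/mol = 0.017344 mol
mol H = 2 × 0.09373 g H₂O ÷ 18.015 g/mol = 0.010406 mol
mass O = 0.2743 − (0.20832 + 0.010489) = 0.055490 g → mol O = 0.055490 ÷ 15.999 = 0.0034683 mol
Divide by the smallest (0.0034683 mol): C 5.001, H 3.000, O 1.000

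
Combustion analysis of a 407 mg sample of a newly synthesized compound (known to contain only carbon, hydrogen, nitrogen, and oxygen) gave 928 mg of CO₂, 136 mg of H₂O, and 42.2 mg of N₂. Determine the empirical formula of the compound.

mol C = 0.928 g CO₂ ÷ 44.009 g/mol = 0.02109 mol
mol H = 2 × 0.136 g H₂O ÷ 18.015 g/mol = 0.01510 mol
mol N = 2 × 0.0422 g N₂ ÷ 28.014 g/mol = 0.003013 mol
mass O = 0.407 − (0.2533 + 0.01522 + 0.04220) = 0.09631 g → mol O = 0.09631 ÷ 15.999 = 0.006020 mol
Divide by the smallest (0.003013 mol): C 6.999, H 5.011, N 1.000, O 1.998

C7H5NO2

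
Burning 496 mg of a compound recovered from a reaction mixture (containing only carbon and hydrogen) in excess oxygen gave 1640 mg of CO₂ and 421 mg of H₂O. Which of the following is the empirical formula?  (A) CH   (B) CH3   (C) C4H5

mol C = 1.64 g CO₂ ÷ 44.009 g/mol = 0.03727 mol
mol H = 2 × 0.421 g H₂O ÷ 18.015 g/mol = 0.04674 mol
Divide by the smallest (0.03727 mol): C 1.000, H 1.254
Multiplying each by 4 gives whole numbers: C 4.00, H 5.02

(C) C4H5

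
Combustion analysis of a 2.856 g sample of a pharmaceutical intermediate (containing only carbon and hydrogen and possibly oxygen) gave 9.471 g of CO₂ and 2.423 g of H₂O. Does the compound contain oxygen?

mol C = 9.471 g CO₂ ÷ 44.009 g/mol = 0.21521 mol
mol H = 2 × 2.423 g H₂O ÷ 18.015 g/mol = 0.26900 mol
C and H together account for 2.8560 g — essentially the entire 2.856 g sample — so the compound contains no oxygen.

no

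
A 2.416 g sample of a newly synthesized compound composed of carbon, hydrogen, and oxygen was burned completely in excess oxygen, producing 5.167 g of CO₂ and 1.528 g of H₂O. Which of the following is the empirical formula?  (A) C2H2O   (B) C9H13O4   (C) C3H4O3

mol C = 5.167 g CO₂ ÷ 44.009 g/mol = 0.11741 mol
mol H = 2 × 1.528 g H₂O ÷ 18.015 g/mol = 0.16964 mol
mass O = 2.416 − (1.4102 + 0.17099) = 0.83482 g → mol O = 0.83482 ÷ 15.999 = 0.052180 mol
Divide by the smallest (0.052180 mol): C 2.250, H 3.251, O 1.000
Multiplying each by 4 gives whole numbers: C 9.00, H 13.00, O 4.00

(B) C9H13O4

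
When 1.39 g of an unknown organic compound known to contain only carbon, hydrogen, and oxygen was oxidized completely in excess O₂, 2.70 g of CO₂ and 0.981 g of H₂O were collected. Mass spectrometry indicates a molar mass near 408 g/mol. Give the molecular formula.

mol C = 2.70 g CO₂ ÷ 44.009 g/mol = 0.06135 mol
mol H = 2 × 0.981 g H₂O ÷ 18.015 g/mol = 0.1089 mol
mass O = 1.39 − (0.7369 + 0.1098) = 0.5433 g → mol O = 0.5433 ÷ 15.999 = 0.03396 mol
Divide by the smallest (0.03396 mol): C 1.807, H 3.207, O 1.000
Multiplying each by 5 gives whole numbers: C 9.03, H 16.03, O 5.00
Empirical formula: C9H16O5
Empirical-formula mass = 204.22 g/mol; 408 ÷ 204.22 ≈ 2, so the molecular formula is C18H32O10.

C18H32O10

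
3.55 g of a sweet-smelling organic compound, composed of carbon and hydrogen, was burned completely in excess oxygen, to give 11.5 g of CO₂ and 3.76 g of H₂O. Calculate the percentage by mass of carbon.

mol C = 11.5 g CO₂ ÷ 44.009 g/mol = 0.2613 mol
mol H = 2 × 3.76 g H₂O ÷ 18.015 g/mol = 0.4174 mol
mass % C = 3.139 g ÷ 3.55 g × 100%

88.4%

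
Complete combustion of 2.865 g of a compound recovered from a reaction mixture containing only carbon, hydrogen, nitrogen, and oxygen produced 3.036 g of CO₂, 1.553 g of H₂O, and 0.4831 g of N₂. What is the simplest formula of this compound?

C4H10N2O5

mol C = 3.036 g CO₂ ÷ 44.009 g/mol = 0.068986 mol
mol H = 2 × 1.553 g H₂O ÷ 18.015 g/mol = 0.17241 mol
mol N = 2 × 0.4831 g N₂ ÷ 28.014 g/mol = 0.034490 mol
mass O = 2.865 − (0.82859 + 0.17379 + 0.48310) = 1.3795 g → mol O = 1.3795 ÷ 15.999 = 0.086225 mol
Divide by the smallest (0.034490 mol): C 2.000, H 4.999, N 1.000, O 2.500
Multiplying each by 2 gives whole numbers: C 4.00, H 10.00, N 2.00, O 5.00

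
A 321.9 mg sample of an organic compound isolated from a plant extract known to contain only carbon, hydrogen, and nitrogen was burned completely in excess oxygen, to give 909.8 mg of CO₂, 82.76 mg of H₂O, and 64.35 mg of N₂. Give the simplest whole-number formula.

mol C = 0.9098 g CO₂ ÷ 44.009 g/mol = 0.020673 mol
mol H = 2 × 0.08276 g H₂O ÷ 18.015 g/mol = 0.0091879 mol
mol N = 2 × 0.06435 g N₂ ÷ 28.014 g/mol = 0.0045941 mol
Divide by the smallest (0.0045941 mol): C 4.500, H 2.000, N 1.000
Multiplying each by 2 gives whole numbers: C 9.00, H 4.00, N 2.00

C9H4N2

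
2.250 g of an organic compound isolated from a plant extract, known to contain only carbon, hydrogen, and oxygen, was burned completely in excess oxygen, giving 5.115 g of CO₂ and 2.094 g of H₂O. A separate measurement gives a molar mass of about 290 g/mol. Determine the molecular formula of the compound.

mol C = 5.115 g CO₂ ÷ 44.009 g/mol = 0.11623 mol
mol H = 2 × 2.094 g H₂O ÷ 18.015 g/mol = 0.23247 mol
mass O = 2.250 − (1.3960 + 0.23433) = 0.61967 g → mol O = 0.61967 ÷ 15.999 = 0.038732 mol
Divide by the smallest (0.038732 mol): C 3.001, H 6.002, O 1.000
Empirical formula: C3H6O
Empirical-formula mass = 58.08 g/mol; 290 ÷ 58.08 ≈ 5, so the molecular formula is C15H30O5.

C15H30O5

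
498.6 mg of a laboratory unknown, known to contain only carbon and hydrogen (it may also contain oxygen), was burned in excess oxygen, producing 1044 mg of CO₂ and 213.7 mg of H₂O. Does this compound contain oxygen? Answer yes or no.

yes

mol C = 1.044 g CO₂ ÷ 44.009 g/mol = 0.023722 mol
mol H = 2 × 0.2137 g H₂O ÷ 18.015 g/mol = 0.023725 mol
C and H account for only 0.30884 g of the 0.4986 g sample; the remaining 0.18976 g must be oxygen.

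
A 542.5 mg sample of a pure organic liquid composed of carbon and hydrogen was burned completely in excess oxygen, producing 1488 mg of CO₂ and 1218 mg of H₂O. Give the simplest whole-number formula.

mol C = 1.488 g CO₂ ÷ 44.009 g/mol = 0.033811 mol
mol H = 2 × 1.218 g H₂O ÷ 18.015 g/mol = 0.13522 mol
Divide by the smallest (0.033811 mol): C 1.000, H 3.999

CH4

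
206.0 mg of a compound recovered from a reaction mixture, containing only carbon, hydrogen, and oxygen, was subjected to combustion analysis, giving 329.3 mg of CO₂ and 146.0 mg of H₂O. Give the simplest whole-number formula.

mol C = 0.3293 g CO₂ ÷ 44.009 g/mol = 0.0074826 mol
mol H = 2 × 0.1460 g H₂O ÷ 18.015 g/mol = 0.016209 mol
mass O = 0.2060 − (0.089873 + 0.016338) = 0.099789 g → mol O = 0.099789 ÷ 15.999 = 0.0062372 mol
Divide by the smallest (0.0062372 mol): C 1.200, H 2.599, O 1.000
Multiplying each by 5 gives whole numbers: C 6.00, H 12.99, O 5.00

C6H13O5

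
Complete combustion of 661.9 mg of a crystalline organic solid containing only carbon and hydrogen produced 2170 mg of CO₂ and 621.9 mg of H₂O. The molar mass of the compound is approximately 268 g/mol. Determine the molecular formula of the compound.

C20H28

mol C = 2.170 g CO₂ ÷ 44.009 g/mol = 0.049308 mol
mol H = 2 × 0.6219 g H₂O ÷ 18.015 g/mol = 0.069042 mol
Divide by the smallest (0.049308 mol): C 1.000, H 1.400
Multiplying each by 5 gives whole numbers: C 5.00, H 7.00
Empirical formula: C5H7
Empirical-formula mass = 67.11 g/mol; 268 ÷ 67.11 ≈ 4, so the molecular formula is C20H28.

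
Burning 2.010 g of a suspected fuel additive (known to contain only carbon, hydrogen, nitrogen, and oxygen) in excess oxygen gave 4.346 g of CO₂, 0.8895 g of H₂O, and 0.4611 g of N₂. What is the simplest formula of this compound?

mol C = 4.346 g CO₂ ÷ 44.009 g/mol = 0.098753 mol
mol H = 2 × 0.8895 g H₂O ÷ 18.015 g/mol = 0.098751 mol
mol N = 2 × 0.4611 g N₂ ÷ 28.014 g/mol = 0.032919 mol
mass O = 2.010 − (1.1861 + 0.099541 + 0.46110) = 0.26324 g → mol O = 0.26324 ÷ 15.999 = 0.016454 mol
Divide by the smallest (0.016454 mol): C 6.002, H 6.002, N 2.001, O 1.000

C6H6N2O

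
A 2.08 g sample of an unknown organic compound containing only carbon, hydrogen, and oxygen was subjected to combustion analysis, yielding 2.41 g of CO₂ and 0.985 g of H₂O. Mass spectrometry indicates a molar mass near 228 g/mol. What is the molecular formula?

mol C = 2.41 g CO₂ ÷ 44.009 g/mol = 0.05476 mol
mol H = 2 × 0.985 g H₂O ÷ 18.015 g/mol = 0.1094 mol
mass O = 2.08 − (0.6577 + 0.1102) = 1.312 g → mol O = 1.312 ÷ 15.999 = 0.08201 mol
Divide by the smallest (0.05476 mol): C 1.000, H 1.997, O 1.498
Multiplying each by 2 gives whole numbers: C 2.00, H 3.99, O 3.00
Empirical formula: C2H4O3
Empirical-formula mass = 76.05 g/mol; 228 ÷ 76.05 ≈ 3, so the molecular formula is C6H12O9.

C6H12O9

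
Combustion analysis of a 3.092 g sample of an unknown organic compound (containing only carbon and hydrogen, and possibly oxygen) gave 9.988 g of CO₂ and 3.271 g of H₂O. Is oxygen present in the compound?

no

mol C = 9.988 g CO₂ ÷ 44.009 g/mol = 0.22695 mol
mol H = 2 × 3.271 g H₂O ÷ 18.015 g/mol = 0.36314 mol
C and H together account for 3.0920 g — essentially the entire 3.092 g sample — so the compound contains no oxygen.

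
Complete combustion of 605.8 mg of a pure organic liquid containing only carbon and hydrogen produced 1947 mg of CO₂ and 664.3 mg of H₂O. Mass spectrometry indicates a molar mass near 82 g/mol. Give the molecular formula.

C6H10

mol C = 1.947 g CO₂ ÷ 44.009 g/mol = 0.044241 mol
mol H = 2 × 0.6643 g H₂O ÷ 18.015 g/mol = 0.073750 mol
Divide by the smallest (0.044241 mol): C 1.000, H 1.667
Multiplying each by 3 gives whole numbers: C 3.00, H 5.00
Empirical formula: C3H5
Empirical-formula mass = 41.07 g/mol; 82 ÷ 41.07 ≈ 2, so the molecular formula is C6H10.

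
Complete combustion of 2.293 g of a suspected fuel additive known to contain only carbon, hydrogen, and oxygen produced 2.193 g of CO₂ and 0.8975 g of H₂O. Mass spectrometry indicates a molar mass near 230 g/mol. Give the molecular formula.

C5H10O10

mol C = 2.193 g CO₂ ÷ 44.009 g/mol = 0.049831 mol
mol H = 2 × 0.8975 g H₂O ÷ 18.015 g/mol = 0.099639 mol
mass O = 2.293 − (0.59852 + 0.10044) = 1.5940 g → mol O = 1.5940 ÷ 15.999 = 0.099634 mol
Divide by the smallest (0.049831 mol): C 1.000, H 2.000, O 1.999
Empirical formula: CH2O2
Empirical-formula mass = 46.02 g/mol; 230 ÷ 46.02 ≈ 5, so the molecular formula is C5H10O10.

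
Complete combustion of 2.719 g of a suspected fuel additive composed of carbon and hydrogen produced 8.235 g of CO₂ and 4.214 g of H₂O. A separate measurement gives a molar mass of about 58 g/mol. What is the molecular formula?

C4H10

mol C = 8.235 g CO₂ ÷ 44.009 g/mol = 0.18712 mol
mol H = 2 × 4.214 g H₂O ÷ 18.015 g/mol = 0.46783 mol
Divide by the smallest (0.18712 mol): C 1.000, H 2.500
Multiplying each by 2 gives whole numbers: C 2.00, H 5.00
Empirical formula: C2H5
Empirical-formula mass = 29.06 g/mol; 58 ÷ 29.06 ≈ 2, so the molecular formula is C4H10.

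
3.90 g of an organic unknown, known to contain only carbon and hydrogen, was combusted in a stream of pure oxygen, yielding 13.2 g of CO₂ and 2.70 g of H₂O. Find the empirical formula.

CH

mol C = 13.2 g CO₂ ÷ 44.009 g/mol = 0.2999 mol
mol H = 2 × 2.70 g H₂O ÷ 18.015 g/mol = 0.2998 mol
Divide by the smallest (0.2998 mol): C 1.001, H 1.000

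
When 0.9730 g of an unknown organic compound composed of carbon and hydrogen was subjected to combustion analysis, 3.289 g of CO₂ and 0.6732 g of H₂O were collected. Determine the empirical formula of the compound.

mol C = 3.289 g CO₂ ÷ 44.009 g/mol = 0.074735 mol
mol H = 2 × 0.6732 g H₂O ÷ 18.015 g/mol = 0.074738 mol
Divide by the smallest (0.074735 mol): C 1.000, H 1.000

CH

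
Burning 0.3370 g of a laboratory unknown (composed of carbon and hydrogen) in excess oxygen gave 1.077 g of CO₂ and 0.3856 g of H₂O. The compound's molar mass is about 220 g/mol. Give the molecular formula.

mol C = 1.077 g CO₂ ÷ 44.009 g/mol = 0.024472 mol
mol H = 2 × 0.3856 g H₂O ÷ 18.015 g/mol = 0.042809 mol
Divide by the smallest (0.024472 mol): C 1.000, H 1.749
Multiplying each by 4 gives whole numbers: C 4.00, H 7.00
Empirical formula: C4H7
Empirical-formula mass = 55.10 g/mol; 220 ÷ 55.10 ≈ 4, so the molecular formula is C16H28.

C16H28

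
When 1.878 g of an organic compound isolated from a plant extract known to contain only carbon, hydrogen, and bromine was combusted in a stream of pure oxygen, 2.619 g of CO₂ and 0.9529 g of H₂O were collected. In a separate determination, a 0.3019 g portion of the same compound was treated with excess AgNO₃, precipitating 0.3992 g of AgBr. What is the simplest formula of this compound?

C9H16Br2

mol C = 2.619 g CO₂ ÷ 44.009 g/mol = 0.059511 mol
mol H = 2 × 0.9529 g H₂O ÷ 18.015 g/mol = 0.10579 mol
From the AgBr data: mol Br per gram of compound = (0.3992 ÷ 187.772) ÷ 0.3019 = 0.0070420 mol/g, so in the 1.878 g combustion sample mol Br = 0.013225 mol
Divide by the smallest (0.013225 mol): C 4.500, H 7.999, Br 1.000
Multiplying each by 2 gives whole numbers: C 9.00, H 16.00, Br 2.00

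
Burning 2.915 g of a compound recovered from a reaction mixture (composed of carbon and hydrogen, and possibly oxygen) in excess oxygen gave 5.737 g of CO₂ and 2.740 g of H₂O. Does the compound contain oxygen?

yes

mol C = 5.737 g CO₂ ÷ 44.009 g/mol = 0.13036 mol
mol H = 2 × 2.740 g H₂O ÷ 18.015 g/mol = 0.30419 mol
C and H account for only 1.8724 g of the 2.915 g sample; the remaining 1.0426 g must be oxygen.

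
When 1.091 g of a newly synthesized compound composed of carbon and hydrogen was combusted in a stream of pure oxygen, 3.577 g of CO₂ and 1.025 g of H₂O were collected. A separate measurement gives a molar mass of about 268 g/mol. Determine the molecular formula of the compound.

mol C = 3.577 g CO₂ ÷ 44.009 g/mol = 0.081279 mol
mol H = 2 × 1.025 g H₂O ÷ 18.015 g/mol = 0.11379 mol
Divide by the smallest (0.081279 mol): C 1.000, H 1.400
Multiplying each by 5 gives whole numbers: C 5.00, H 7.00
Empirical formula: C5H7
Empirical-formula mass = 67.11 g/mol; 268 ÷ 67.11 ≈ 4, so the molecular formula is C20H28.

C20H28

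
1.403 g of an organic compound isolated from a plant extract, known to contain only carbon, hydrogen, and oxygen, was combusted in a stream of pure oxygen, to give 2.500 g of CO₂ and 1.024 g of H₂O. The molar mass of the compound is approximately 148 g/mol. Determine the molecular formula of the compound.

mol C = 2.500 g CO₂ ÷ 44.009 g/mol = 0.056807 mol
mol H = 2 × 1.024 g H₂O ÷ 18.015 g/mol = 0.11368 mol
mass O = 1.403 − (0.68230 + 0.11459) = 0.60610 g → mol O = 0.60610 ÷ 15.999 = 0.037884 mol
Divide by the smallest (0.037884 mol): C 1.499, H 3.001, O 1.000
Multiplying each by 2 gives whole numbers: C 3.00, H 6.00, O 2.00
Empirical formula: C3H6O2
Empirical-formula mass = 74.08 g/mol; 148 ÷ 74.08 ≈ 2, so the molecular formula is C6H12O4.

C6H12O4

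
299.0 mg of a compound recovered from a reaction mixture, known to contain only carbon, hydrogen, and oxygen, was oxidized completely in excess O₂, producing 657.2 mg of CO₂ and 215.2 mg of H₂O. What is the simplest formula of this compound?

C5H8O2

mol C = 0.6572 g CO₂ ÷ 44.009 g/mol = 0.014933 mol
mol H = 2 × 0.2152 g H₂O ÷ 18.015 g/mol = 0.023891 mol
mass O = 0.2990 − (0.17936 + 0.024082) = 0.095554 g → mol O = 0.095554 ÷ 15.999 = 0.0059725 mol
Divide by the smallest (0.0059725 mol): C 2.500, H 4.000, O 1.000
Multiplying each by 2 gives whole numbers: C 5.00, H 8.00, O 2.00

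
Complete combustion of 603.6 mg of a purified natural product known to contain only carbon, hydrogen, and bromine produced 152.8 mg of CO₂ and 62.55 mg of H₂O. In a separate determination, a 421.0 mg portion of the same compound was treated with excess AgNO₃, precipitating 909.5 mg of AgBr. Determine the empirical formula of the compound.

mol C = 0.1528 g CO₂ ÷ 44.009 g/mol = 0.0034720 mol
mol H = 2 × 0.06255 g H₂O ÷ 18.015 g/mol = 0.0069442 mol
From the AgBr data: mol Br per gram of compound = (0.9095 ÷ 187.772) ÷ 0.4210 = 0.011505 mol/g, so in the 0.6036 g combustion sample mol Br = 0.0069445 mol
Divide by the smallest (0.0034720 mol): C 1.000, H 2.000, Br 2.000

CH2Br2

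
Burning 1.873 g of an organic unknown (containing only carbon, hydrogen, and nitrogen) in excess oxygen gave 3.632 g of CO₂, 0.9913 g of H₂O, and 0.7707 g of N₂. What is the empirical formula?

mol C = 3.632 g CO₂ ÷ 44.009 g/mol = 0.082529 mol
mol H = 2 × 0.9913 g H₂O ÷ 18.015 g/mol = 0.11005 mol
mol N = 2 × 0.7707 g N₂ ÷ 28.014 g/mol = 0.055022 mol
Divide by the smallest (0.055022 mol): C 1.500, H 2.000, N 1.000
Multiplying each by 2 gives whole numbers: C 3.00, H 4.00, N 2.00

C3H4N2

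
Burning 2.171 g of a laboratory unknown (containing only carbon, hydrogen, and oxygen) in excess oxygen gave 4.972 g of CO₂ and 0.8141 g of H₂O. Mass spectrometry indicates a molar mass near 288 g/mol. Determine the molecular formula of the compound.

mol C = 4.972 g CO₂ ÷ 44.009 g/mol = 0.11298 mol
mol H = 2 × 0.8141 g H₂O ÷ 18.015 g/mol = 0.090380 mol
mass O = 2.171 − (1.3570 + 0.091103) = 0.72293 g → mol O = 0.72293 ÷ 15.999 = 0.045186 mol
Divide by the smallest (0.045186 mol): C 2.500, H 2.000, O 1.000
Multiplying each by 2 gives whole numbers: C 5.00, H 4.00, O 2.00
Empirical formula: C5H4O2
Empirical-formula mass = 96.08 g/mol; 288 ÷ 96.08 ≈ 3, so the molecular formula is C15H12O6.

C15H12O6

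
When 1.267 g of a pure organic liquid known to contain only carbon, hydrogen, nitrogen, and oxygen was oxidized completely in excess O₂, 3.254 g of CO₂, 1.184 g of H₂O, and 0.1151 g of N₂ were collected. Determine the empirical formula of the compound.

C9H16NO

mol C = 3.254 g CO₂ ÷ 44.009 g/mol = 0.073939 mol
mol H = 2 × 1.184 g H₂O ÷ 18.015 g/mol = 0.13145 mol
mol N = 2 × 0.1151 g N₂ ÷ 28.014 g/mol = 0.0082173 mol
mass O = 1.267 − (0.88809 + 0.13250 + 0.11510) = 0.13132 g → mol O = 0.13132 ÷ 15.999 = 0.0082078 mol
Divide by the smallest (0.0082078 mol): C 9.008, H 16.015, N 1.001, O 1.000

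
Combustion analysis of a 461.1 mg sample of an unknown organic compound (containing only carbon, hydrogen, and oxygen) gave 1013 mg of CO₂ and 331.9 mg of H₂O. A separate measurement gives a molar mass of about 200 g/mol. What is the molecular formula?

mol C = 1.013 g CO₂ ÷ 44.009 g/mol = 0.023018 mol
mol H = 2 × 0.3319 g H₂O ÷ 18.015 g/mol = 0.036847 mol
mass O = 0.4611 − (0.27647 + 0.037142) = 0.14749 g → mol O = 0.14749 ÷ 15.999 = 0.0092186 mol
Divide by the smallest (0.0092186 mol): C 2.497, H 3.997, O 1.000
Multiplying each by 2 gives whole numbers: C 4.99, H 7.99, O 2.00
Empirical formula: C5H8O2
Empirical-formula mass = 100.12 g/mol; 200 ÷ 100.12 ≈ 2, so the molecular formula is C10H16O4.

C10H16O4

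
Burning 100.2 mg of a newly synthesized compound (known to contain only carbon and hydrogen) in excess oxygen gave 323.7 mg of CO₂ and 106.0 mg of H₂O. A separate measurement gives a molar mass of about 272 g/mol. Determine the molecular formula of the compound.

mol C = 0.3237 g CO₂ ÷ 44.009 g/mol = 0.0073553 mol
mol H = 2 × 0.1060 g H₂O ÷ 18.015 g/mol = 0.011768 mol
Divide by the smallest (0.0073553 mol): C 1.000, H 1.600
Multiplying each by 5 gives whole numbers: C 5.00, H 8.00
Empirical formula: C5H8
Empirical-formula mass = 68.12 g/mol; 272 ÷ 68.12 ≈ 4, so the molecular formula is C20H32.

C20H32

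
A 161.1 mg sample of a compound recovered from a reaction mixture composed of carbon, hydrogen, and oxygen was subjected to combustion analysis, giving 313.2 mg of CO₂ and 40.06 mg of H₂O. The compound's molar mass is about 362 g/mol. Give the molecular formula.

C16H10O10

mol C = 0.3132 g CO₂ ÷ 44.009 g/mol = 0.0071167 mol
mol H = 2 × 0.04006 g H₂O ÷ 18.015 g/mol = 0.0044474 mol
mass O = 0.1611 − (0.085479 + 0.0044830) = 0.071138 g → mol O = 0.071138 ÷ 15.999 = 0.0044464 mol
Divide by the smallest (0.0044464 mol): C 1.601, H 1.000, O 1.000
Multiplying each by 5 gives whole numbers: C 8.00, H 5.00, O 5.00
Empirical formula: C8H5O5
Empirical-formula mass = 181.12 g/mol; 362 ÷ 181.12 ≈ 2, so the molecular formula is C16H10O10.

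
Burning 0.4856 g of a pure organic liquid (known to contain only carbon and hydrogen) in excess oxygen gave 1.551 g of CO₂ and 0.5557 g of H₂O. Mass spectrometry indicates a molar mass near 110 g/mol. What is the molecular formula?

mol C = 1.551 g CO₂ ÷ 44.009 g/mol = 0.035243 mol
mol H = 2 × 0.5557 g H₂O ÷ 18.015 g/mol = 0.061693 mol
Divide by the smallest (0.035243 mol): C 1.000, H 1.751
Multiplying each by 4 gives whole numbers: C 4.00, H 7.00
Empirical formula: C4H7
Empirical-formula mass = 55.10 g/mol; 110 ÷ 55.10 ≈ 2, so the molecular formula is C8H14.

C8H14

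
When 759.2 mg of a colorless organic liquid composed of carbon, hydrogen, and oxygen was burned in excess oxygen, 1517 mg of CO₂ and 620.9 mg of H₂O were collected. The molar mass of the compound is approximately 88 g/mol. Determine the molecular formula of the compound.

C4H8O2

mol C = 1.517 g CO₂ ÷ 44.009 g/mol = 0.034470 mol
mol H = 2 × 0.6209 g H₂O ÷ 18.015 g/mol = 0.068931 mol
mass O = 0.7592 − (0.41402 + 0.069483) = 0.27570 g → mol O = 0.27570 ÷ 15.999 = 0.017232 mol
Divide by the smallest (0.017232 mol): C 2.000, H 4.000, O 1.000
Empirical formula: C2H4O
Empirical-formula mass = 44.05 g/mol; 88 ÷ 44.05 ≈ 2, so the molecular formula is C4H8O2.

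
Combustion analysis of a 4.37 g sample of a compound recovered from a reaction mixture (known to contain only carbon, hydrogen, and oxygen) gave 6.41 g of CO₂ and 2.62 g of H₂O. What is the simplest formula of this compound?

mol C = 6.41 g CO₂ ÷ 44.009 g/mol = 0.1457 mol
mol H = 2 × 2.62 g H₂O ÷ 18.015 g/mol = 0.2909 mol
mass O = 4.37 − (1.749 + 0.2932) = 2.327 g → mol O = 2.327 ÷ 15.999 = 0.1455 mol
Divide by the smallest (0.1455 mol): C 1.001, H 2.000, O 1.000

CH2O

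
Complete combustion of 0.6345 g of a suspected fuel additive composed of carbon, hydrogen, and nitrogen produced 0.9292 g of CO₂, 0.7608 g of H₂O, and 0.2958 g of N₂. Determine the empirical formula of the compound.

mol C = 0.9292 g CO₂ ÷ 44.009 g/mol = 0.021114 mol
mol H = 2 × 0.7608 g H₂O ÷ 18.015 g/mol = 0.084463 mol
mol N = 2 × 0.2958 g N₂ ÷ 28.014 g/mol = 0.021118 mol
Divide by the smallest (0.021114 mol): C 1.000, H 4.000, N 1.000

CH4N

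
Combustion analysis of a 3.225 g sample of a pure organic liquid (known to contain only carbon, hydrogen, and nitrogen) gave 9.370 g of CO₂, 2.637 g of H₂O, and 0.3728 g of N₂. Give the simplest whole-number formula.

C8H11N

mol C = 9.370 g CO₂ ÷ 44.009 g/mol = 0.21291 mol
mol H = 2 × 2.637 g H₂O ÷ 18.015 g/mol = 0.29276 mol
mol N = 2 × 0.3728 g N₂ ÷ 28.014 g/mol = 0.026615 mol
Divide by the smallest (0.026615 mol): C 8.000, H 11.000, N 1.000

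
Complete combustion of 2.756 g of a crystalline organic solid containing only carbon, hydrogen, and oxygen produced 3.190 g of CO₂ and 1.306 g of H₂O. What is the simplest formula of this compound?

C2H4O3

mol C = 3.190 g CO₂ ÷ 44.009 g/mol = 0.072485 mol
mol H = 2 × 1.306 g H₂O ÷ 18.015 g/mol = 0.14499 mol
mass O = 2.756 − (0.87062 + 0.14615) = 1.7392 g → mol O = 1.7392 ÷ 15.999 = 0.10871 mol
Divide by the smallest (0.072485 mol): C 1.000, H 2.000, O 1.500
Multiplying each by 2 gives whole numbers: C 2.00, H 4.00, O 3.00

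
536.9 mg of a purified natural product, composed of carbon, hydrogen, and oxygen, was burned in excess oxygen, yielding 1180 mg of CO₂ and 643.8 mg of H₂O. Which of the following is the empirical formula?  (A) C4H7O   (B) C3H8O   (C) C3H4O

(B) C3H8O

mol C = 1.180 g CO₂ ÷ 44.009 g/mol = 0.026813 mol
mol H = 2 × 0.6438 g H₂O ÷ 18.015 g/mol = 0.071474 mol
mass O = 0.5369 − (0.32205 + 0.072046) = 0.14281 g → mol O = 0.14281 ÷ 15.999 = 0.0089260 mol
Divide by the smallest (0.0089260 mol): C 3.004, H 8.007, O 1.000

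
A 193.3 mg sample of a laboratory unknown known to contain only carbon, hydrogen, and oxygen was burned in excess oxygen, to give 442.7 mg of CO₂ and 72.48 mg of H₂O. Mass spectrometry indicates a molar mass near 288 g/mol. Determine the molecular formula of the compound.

C15H12O6

mol C = 0.4427 g CO₂ ÷ 44.009 g/mol = 0.010059 mol
mol H = 2 × 0.07248 g H₂O ÷ 18.015 g/mol = 0.0080466 mol
mass O = 0.1933 − (0.12082 + 0.0081110) = 0.064367 g → mol O = 0.064367 ÷ 15.999 = 0.0040232 mol
Divide by the smallest (0.0040232 mol): C 2.500, H 2.000, O 1.000
Multiplying each by 2 gives whole numbers: C 5.00, H 4.00, O 2.00
Empirical formula: C5H4O2
Empirical-formula mass = 96.08 g/mol; 288 ÷ 96.08 ≈ 3, so the molecular formula is C15H12O6.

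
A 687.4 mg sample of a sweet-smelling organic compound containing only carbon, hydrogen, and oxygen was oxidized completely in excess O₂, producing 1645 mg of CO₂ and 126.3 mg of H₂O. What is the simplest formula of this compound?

C8H3O3

mol C = 1.645 g CO₂ ÷ 44.009 g/mol = 0.037379 mol
mol H = 2 × 0.1263 g H₂O ÷ 18.015 g/mol = 0.014022 mol
mass O = 0.6874 − (0.44896 + 0.014134) = 0.22431 g → mol O = 0.22431 ÷ 15.999 = 0.014020 mol
Divide by the smallest (0.014020 mol): C 2.666, H 1.000, O 1.000
Multiplying each by 3 gives whole numbers: C 8.00, H 3.00, O 3.00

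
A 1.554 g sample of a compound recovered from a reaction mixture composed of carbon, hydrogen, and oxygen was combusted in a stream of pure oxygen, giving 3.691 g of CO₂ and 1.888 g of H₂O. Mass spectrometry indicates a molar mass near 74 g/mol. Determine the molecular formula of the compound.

C4H10O

mol C = 3.691 g CO₂ ÷ 44.009 g/mol = 0.083869 mol
mol H = 2 × 1.888 g H₂O ÷ 18.015 g/mol = 0.20960 mol
mass O = 1.554 − (1.0074 + 0.21128) = 0.33537 g → mol O = 0.33537 ÷ 15.999 = 0.020962 mol
Divide by the smallest (0.020962 mol): C 4.001, H 9.999, O 1.000
Empirical formula: C4H10O
Empirical-formula mass = 74.12 g/mol; 74 ÷ 74.12 ≈ 1, so the molecular formula is C4H10O.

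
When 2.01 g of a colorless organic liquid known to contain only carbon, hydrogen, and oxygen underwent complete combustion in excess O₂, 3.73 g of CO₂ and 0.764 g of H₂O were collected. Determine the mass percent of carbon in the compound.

mol C = 3.73 g CO₂ ÷ 44.009 g/mol = 0.08476 mol
mol H = 2 × 0.764 g H₂O ÷ 18.015 g/mol = 0.08482 mol
mass O = 2.01 − (1.018 + 0.08550) = 0.9065 g → mol O = 0.9065 ÷ 15.999 = 0.05666 mol
mass % C = 1.018 g ÷ 2.01 g × 100%

50.6%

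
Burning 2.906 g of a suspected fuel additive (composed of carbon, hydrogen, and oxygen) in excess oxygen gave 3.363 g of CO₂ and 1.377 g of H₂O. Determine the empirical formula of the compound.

C2H4O3

mol C = 3.363 g CO₂ ÷ 44.009 g/mol = 0.076416 mol
mol H = 2 × 1.377 g H₂O ÷ 18.015 g/mol = 0.15287 mol
mass O = 2.906 − (0.91783 + 0.15410) = 1.8341 g → mol O = 1.8341 ÷ 15.999 = 0.11464 mol
Divide by the smallest (0.076416 mol): C 1.000, H 2.001, O 1.500
Multiplying each by 2 gives whole numbers: C 2.00, H 4.00, O 3.00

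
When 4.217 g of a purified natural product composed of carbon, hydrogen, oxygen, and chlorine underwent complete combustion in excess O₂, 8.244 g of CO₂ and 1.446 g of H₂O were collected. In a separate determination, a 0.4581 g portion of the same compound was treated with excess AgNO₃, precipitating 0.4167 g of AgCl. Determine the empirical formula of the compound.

C7H6ClO2

mol C = 8.244 g CO₂ ÷ 44.009 g/mol = 0.18733 mol
mol H = 2 × 1.446 g H₂O ÷ 18.015 g/mol = 0.16053 mol
From the AgCl data: mol Cl per gram of compound = (0.4167 ÷ 143.318) ÷ 0.4581 = 0.0063469 mol/g, so in the 4.217 g combustion sample mol Cl = 0.026765 mol
mass O = 4.217 − (2.2500 + 0.16182 + 0.94882) = 0.85640 g → mol O = 0.85640 ÷ 15.999 = 0.053528 mol
Divide by the smallest (0.026765 mol): C 6.999, H 5.998, Cl 1.000, O 2.000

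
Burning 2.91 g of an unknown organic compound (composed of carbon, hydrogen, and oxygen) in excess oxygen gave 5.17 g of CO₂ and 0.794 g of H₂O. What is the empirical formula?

mol C = 5.17 g CO₂ ÷ 44.009 g/mol = 0.1175 mol
mol H = 2 × 0.794 g H₂O ÷ 18.015 g/mol = 0.08815 mol
mass O = 2.91 − (1.411 + 0.08885) = 1.410 g → mol O = 1.410 ÷ 15.999 = 0.08814 mol
Divide by the smallest (0.08814 mol): C 1.333, H 1.000, O 1.000
Multiplying each by 3 gives whole numbers: C 4.00, H 3.00, O 3.00

C4H3O3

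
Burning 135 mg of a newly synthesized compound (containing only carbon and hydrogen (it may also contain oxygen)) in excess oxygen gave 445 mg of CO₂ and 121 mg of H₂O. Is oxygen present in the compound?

no

mol C = 0.445 g CO₂ ÷ 44.009 g/mol = 0.01011 mol
mol H = 2 × 0.121 g H₂O ÷ 18.015 g/mol = 0.01343 mol
C and H together account for 0.1350 g — essentially the entire 0.135 g sample — so the compound contains no oxygen.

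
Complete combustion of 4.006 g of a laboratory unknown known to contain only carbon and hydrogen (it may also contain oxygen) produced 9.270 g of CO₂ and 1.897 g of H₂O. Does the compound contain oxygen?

yes

mol C = 9.270 g CO₂ ÷ 44.009 g/mol = 0.21064 mol
mol H = 2 × 1.897 g H₂O ÷ 18.015 g/mol = 0.21060 mol
C and H account for only 2.7423 g of the 4.006 g sample; the remaining 1.2637 g must be oxygen.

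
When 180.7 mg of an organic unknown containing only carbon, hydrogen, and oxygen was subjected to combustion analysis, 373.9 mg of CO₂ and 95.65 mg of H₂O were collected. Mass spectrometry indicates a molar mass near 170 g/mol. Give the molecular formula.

C8H10O4

mol C = 0.3739 g CO₂ ÷ 44.009 g/mol = 0.0084960 mol
mol H = 2 × 0.09565 g H₂O ÷ 18.015 g/mol = 0.010619 mol
mass O = 0.1807 − (0.10205 + 0.010704) = 0.067951 g → mol O = 0.067951 ÷ 15.999 = 0.0042472 mol
Divide by the smallest (0.0042472 mol): C 2.000, H 2.500, O 1.000
Multiplying each by 2 gives whole numbers: C 4.00, H 5.00, O 2.00
Empirical formula: C4H5O2
Empirical-formula mass = 85.08 g/mol; 170 ÷ 85.08 ≈ 2, so the molecular formula is C8H10O4.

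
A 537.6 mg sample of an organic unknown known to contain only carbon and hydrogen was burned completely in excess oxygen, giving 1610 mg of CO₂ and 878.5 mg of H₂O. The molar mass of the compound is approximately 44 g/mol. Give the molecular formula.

C3H8

mol C = 1.610 g CO₂ ÷ 44.009 g/mol = 0.036583 mol
mol H = 2 × 0.8785 g H₂O ÷ 18.015 g/mol = 0.097530 mol
Divide by the smallest (0.036583 mol): C 1.000, H 2.666
Multiplying each by 3 gives whole numbers: C 3.00, H 8.00
Empirical formula: C3H8
Empirical-formula mass = 44.10 g/mol; 44 ÷ 44.10 ≈ 1, so the molecular formula is C3H8.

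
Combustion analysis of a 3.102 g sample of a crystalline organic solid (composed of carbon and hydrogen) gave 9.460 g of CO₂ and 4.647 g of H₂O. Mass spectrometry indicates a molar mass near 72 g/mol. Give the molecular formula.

mol C = 9.460 g CO₂ ÷ 44.009 g/mol = 0.21496 mol
mol H = 2 × 4.647 g H₂O ÷ 18.015 g/mol = 0.51590 mol
Divide by the smallest (0.21496 mol): C 1.000, H 2.400
Multiplying each by 5 gives whole numbers: C 5.00, H 12.00
Empirical formula: C5H12
Empirical-formula mass = 72.15 g/mol; 72 ÷ 72.15 ≈ 1, so the molecular formula is C5H12.

C5H12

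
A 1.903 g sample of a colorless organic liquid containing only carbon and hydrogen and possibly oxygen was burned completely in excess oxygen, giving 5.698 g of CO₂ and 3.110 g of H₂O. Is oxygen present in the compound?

mol C = 5.698 g CO₂ ÷ 44.009 g/mol = 0.12947 mol
mol H = 2 × 3.110 g H₂O ÷ 18.015 g/mol = 0.34527 mol
C and H together account for 1.9031 g — essentially the entire 1.903 g sample — so the compound contains no oxygen.

no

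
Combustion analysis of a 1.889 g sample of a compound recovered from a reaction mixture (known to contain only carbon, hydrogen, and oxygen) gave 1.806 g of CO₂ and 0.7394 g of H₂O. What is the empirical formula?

CH2O2

mol C = 1.806 g CO₂ ÷ 44.009 g/mol = 0.041037 mol
mol H = 2 × 0.7394 g H₂O ÷ 18.015 g/mol = 0.082087 mol
mass O = 1.889 − (0.49290 + 0.082744) = 1.3134 g → mol O = 1.3134 ÷ 15.999 = 0.082090 mol
Divide by the smallest (0.041037 mol): C 1.000, H 2.000, O 2.000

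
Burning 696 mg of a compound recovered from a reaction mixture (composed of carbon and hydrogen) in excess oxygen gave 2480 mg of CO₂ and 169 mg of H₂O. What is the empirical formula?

mol C = 2.48 g CO₂ ÷ 44.009 g/mol = 0.05635 mol
mol H = 2 × 0.169 g H₂O ÷ 18.015 g/mol = 0.01876 mol
Divide by the smallest (0.01876 mol): C 3.004, H 1.000

C3H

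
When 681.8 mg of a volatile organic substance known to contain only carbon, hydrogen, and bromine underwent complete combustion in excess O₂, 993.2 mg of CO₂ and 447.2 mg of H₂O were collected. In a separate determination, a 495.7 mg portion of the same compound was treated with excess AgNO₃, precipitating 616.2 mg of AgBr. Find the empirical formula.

C5H11Br

mol C = 0.9932 g CO₂ ÷ 44.009 g/mol = 0.022568 mol
mol H = 2 × 0.4472 g H₂O ÷ 18.015 g/mol = 0.049648 mol
From the AgBr data: mol Br per gram of compound = (0.6162 ÷ 187.772) ÷ 0.4957 = 0.0066202 mol/g, so in the 0.6818 g combustion sample mol Br = 0.0045137 mol
Divide by the smallest (0.0045137 mol): C 5.000, H 10.999, Br 1.000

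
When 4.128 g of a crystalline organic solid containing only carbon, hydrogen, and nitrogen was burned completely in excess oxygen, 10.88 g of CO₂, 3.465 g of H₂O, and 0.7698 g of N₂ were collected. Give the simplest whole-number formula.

C9H14N2

mol C = 10.88 g CO₂ ÷ 44.009 g/mol = 0.24722 mol
mol H = 2 × 3.465 g H₂O ÷ 18.015 g/mol = 0.38468 mol
mol N = 2 × 0.7698 g N₂ ÷ 28.014 g/mol = 0.054958 mol
Divide by the smallest (0.054958 mol): C 4.498, H 6.999, N 1.000
Multiplying each by 2 gives whole numbers: C 9.00, H 14.00, N 2.00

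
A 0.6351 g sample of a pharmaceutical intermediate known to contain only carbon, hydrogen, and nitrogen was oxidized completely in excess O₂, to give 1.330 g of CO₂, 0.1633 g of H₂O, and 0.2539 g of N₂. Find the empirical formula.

C5H3N3

mol C = 1.330 g CO₂ ÷ 44.009 g/mol = 0.030221 mol
mol H = 2 × 0.1633 g H₂O ÷ 18.015 g/mol = 0.018129 mol
mol N = 2 × 0.2539 g N₂ ÷ 28.014 g/mol = 0.018127 mol
Divide by the smallest (0.018127 mol): C 1.667, H 1.000, N 1.000
Multiplying each by 3 gives whole numbers: C 5.00, H 3.00, N 3.00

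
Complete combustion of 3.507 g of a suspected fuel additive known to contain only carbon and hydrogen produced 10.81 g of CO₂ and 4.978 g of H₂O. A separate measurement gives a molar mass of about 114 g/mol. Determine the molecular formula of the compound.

mol C = 10.81 g CO₂ ÷ 44.009 g/mol = 0.24563 mol
mol H = 2 × 4.978 g H₂O ÷ 18.015 g/mol = 0.55265 mol
Divide by the smallest (0.24563 mol): C 1.000, H 2.250
Multiplying each by 4 gives whole numbers: C 4.00, H 9.00
Empirical formula: C4H9
Empirical-formula mass = 57.12 g/mol; 114 ÷ 57.12 ≈ 2, so the molecular formula is C8H18.

C8H18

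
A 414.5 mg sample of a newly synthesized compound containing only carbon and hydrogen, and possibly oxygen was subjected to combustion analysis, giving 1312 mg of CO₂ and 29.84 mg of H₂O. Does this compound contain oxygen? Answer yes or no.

yes

mol C = 1.312 g CO₂ ÷ 44.009 g/mol = 0.029812 mol
mol H = 2 × 0.02984 g H₂O ÷ 18.015 g/mol = 0.0033128 mol
C and H account for only 0.36141 g of the 0.4145 g sample; the remaining 0.053088 g must be oxygen.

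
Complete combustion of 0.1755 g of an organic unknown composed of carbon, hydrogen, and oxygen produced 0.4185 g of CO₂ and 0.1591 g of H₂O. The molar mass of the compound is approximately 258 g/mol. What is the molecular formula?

mol C = 0.4185 g CO₂ ÷ 44.009 g/mol = 0.0095094 mol
mol H = 2 × 0.1591 g H₂O ÷ 18.015 g/mol = 0.017663 mol
mass O = 0.1755 − (0.11422 + 0.017804) = 0.043478 g → mol O = 0.043478 ÷ 15.999 = 0.0027175 mol
Divide by the smallest (0.0027175 mol): C 3.499, H 6.500, O 1.000
Multiplying each by 2 gives whole numbers: C 7.00, H 13.00, O 2.00
Empirical formula: C7H13O2
Empirical-formula mass = 129.18 g/mol; 258 ÷ 129.18 ≈ 2, so the molecular formula is C14H26O4.

C14H26O4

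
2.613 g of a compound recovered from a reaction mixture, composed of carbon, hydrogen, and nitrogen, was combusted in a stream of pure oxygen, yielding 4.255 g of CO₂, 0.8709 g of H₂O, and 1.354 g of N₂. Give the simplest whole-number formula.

mol C = 4.255 g CO₂ ÷ 44.009 g/mol = 0.096685 mol
mol H = 2 × 0.8709 g H₂O ÷ 18.015 g/mol = 0.096686 mol
mol N = 2 × 1.354 g N₂ ÷ 28.014 g/mol = 0.096666 mol
Divide by the smallest (0.096666 mol): C 1.000, H 1.000, N 1.000

CHN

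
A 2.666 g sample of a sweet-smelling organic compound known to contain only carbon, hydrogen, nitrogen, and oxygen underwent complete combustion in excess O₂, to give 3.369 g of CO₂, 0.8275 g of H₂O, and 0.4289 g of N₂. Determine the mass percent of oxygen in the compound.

mol C = 3.369 g CO₂ ÷ 44.009 g/mol = 0.076553 mol
mol H = 2 × 0.8275 g H₂O ÷ 18.015 g/mol = 0.091868 mol
mol N = 2 × 0.4289 g N₂ ÷ 28.014 g/mol = 0.030620 mol
mass O = 2.666 − (0.91947 + 0.092603 + 0.42890) = 1.2250 g → mol O = 1.2250 ÷ 15.999 = 0.076569 mol
mass % O = 1.2250 g ÷ 2.666 g × 100%

45.95%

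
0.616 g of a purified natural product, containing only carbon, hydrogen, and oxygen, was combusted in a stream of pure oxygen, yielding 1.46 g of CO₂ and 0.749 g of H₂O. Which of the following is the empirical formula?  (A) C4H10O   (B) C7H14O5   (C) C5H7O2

mol C = 1.46 g CO₂ ÷ 44.009 g/mol = 0.03318 mol
mol H = 2 × 0.749 g H₂O ÷ 18.015 g/mol = 0.08315 mol
mass O = 0.616 − (0.3985 + 0.08382) = 0.1337 g → mol O = 0.1337 ÷ 15.999 = 0.008358 mol
Divide by the smallest (0.008358 mol): C 3.969, H 9.949, O 1.000

(A) C4H10O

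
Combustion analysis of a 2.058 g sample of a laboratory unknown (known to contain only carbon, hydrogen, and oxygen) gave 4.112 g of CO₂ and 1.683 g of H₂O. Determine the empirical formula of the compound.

mol C = 4.112 g CO₂ ÷ 44.009 g/mol = 0.093435 mol
mol H = 2 × 1.683 g H₂O ÷ 18.015 g/mol = 0.18684 mol
mass O = 2.058 − (1.1223 + 0.18834) = 0.74741 g → mol O = 0.74741 ÷ 15.999 = 0.046716 mol
Divide by the smallest (0.046716 mol): C 2.000, H 4.000, O 1.000

C2H4O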